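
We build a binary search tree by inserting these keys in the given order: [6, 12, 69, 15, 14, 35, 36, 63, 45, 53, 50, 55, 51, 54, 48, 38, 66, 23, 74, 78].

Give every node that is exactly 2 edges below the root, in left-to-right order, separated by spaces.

69

6: root
12: right child of 6 (depth 1)
69: right child of 12 (depth 2)
15: left child of 69 (depth 3)
14: left child of 15 (depth 4)
35: right child of 15 (depth 4)
36: right child of 35 (depth 5)
63: right child of 36 (depth 6)
45: left child of 63 (depth 7)
53: right child of 45 (depth 8)
50: left child of 53 (depth 9)
55: right child of 53 (depth 9)
51: right child of 50 (depth 10)
54: left child of 55 (depth 10)
48: left child of 50 (depth 10)
38: left child of 45 (depth 8)
66: right child of 63 (depth 7)
23: left child of 35 (depth 5)
74: right child of 69 (depth 3)
78: right child of 74 (depth 4)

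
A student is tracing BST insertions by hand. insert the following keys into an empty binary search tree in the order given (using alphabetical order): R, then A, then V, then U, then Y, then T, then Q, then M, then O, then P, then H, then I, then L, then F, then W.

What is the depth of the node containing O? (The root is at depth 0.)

4

Insert R: tree is empty, so R becomes the root.
Insert A: A < R → go left. Place as left child of R.
Insert V: V > R → go right. Place as right child of R.
Insert U: U > R → go right; U < V → go left. Place as left child of V.
Insert Y: Y > R → go right; Y > V → go right. Place as right child of V.
Insert T: T > R → go right; T < V → go left; T < U → go left. Place as left child of U.
Insert Q: Q < R → go left; Q > A → go right. Place as right child of A.
Insert M: M < R → go left; M > A → go right; M < Q → go left. Place as left child of Q.
Insert O: O < R → go left; O > A → go right; O < Q → go left; O > M → go right. Place as right child of M.
Insert P: P < R → go left; P > A → go right; P < Q → go left; P > M → go right; P > O → go right. Place as right child of O.
Insert H: H < R → go left; H > A → go right; H < Q → go left; H < M → go left. Place as left child of M.
Insert I: I < R → go left; I > A → go right; I < Q → go left; I < M → go left; I > H → go right. Place as right child of H.
Insert L: L < R → go left; L > A → go right; L < Q → go left; L < M → go left; L > H → go right; L > I → go right. Place as right child of I.
Insert F: F < R → go left; F > A → go right; F < Q → go left; F < M → go left; F < H → go left. Place as left child of H.
Insert W: W > R → go right; W > V → go right; W < Y → go left. Place as left child of Y.

Path to O: R → A → Q → M → O, which is 4 edges.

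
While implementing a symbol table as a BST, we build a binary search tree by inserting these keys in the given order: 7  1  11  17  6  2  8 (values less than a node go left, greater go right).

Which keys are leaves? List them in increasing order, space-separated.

Insert 7: tree is empty, so 7 becomes the root.
Insert 1: 1 < 7 → go left. Place as left child of 7.
Insert 11: 11 > 7 → go right. Place as right child of 7.
Insert 17: 17 > 7 → go right; 17 > 11 → go right. Place as right child of 11.
Insert 6: 6 < 7 → go left; 6 > 1 → go right. Place as right child of 1.
Insert 2: 2 < 7 → go left; 2 > 1 → go right; 2 < 6 → go left. Place as left child of 6.
Insert 8: 8 > 7 → go right; 8 < 11 → go left. Place as left child of 11.

2 8 17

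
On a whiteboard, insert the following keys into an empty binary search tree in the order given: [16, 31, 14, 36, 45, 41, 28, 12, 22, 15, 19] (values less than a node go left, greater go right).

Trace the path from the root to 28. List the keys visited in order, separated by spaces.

Insert 16: tree is empty, so 16 becomes the root.
Insert 31: 31 > 16 → go right. Place as right child of 16.
Insert 14: 14 < 16 → go left. Place as left child of 16.
Insert 36: 36 > 16 → go right; 36 > 31 → go right. Place as right child of 31.
Insert 45: 45 > 16 → go right; 45 > 31 → go right; 45 > 36 → go right. Place as right child of 36.
Insert 41: 41 > 16 → go right; 41 > 31 → go right; 41 > 36 → go right; 41 < 45 → go left. Place as left child of 45.
Insert 28: 28 > 16 → go right; 28 < 31 → go left. Place as left child of 31.
Insert 12: 12 < 16 → go left; 12 < 14 → go left. Place as left child of 14.
Insert 22: 22 > 16 → go right; 22 < 31 → go left; 22 < 28 → go left. Place as left child of 28.
Insert 15: 15 < 16 → go left; 15 > 14 → go right. Place as right child of 14.
Insert 19: 19 > 16 → go right; 19 < 31 → go left; 19 < 28 → go left; 19 < 22 → go left. Place as left child of 22.

16 31 28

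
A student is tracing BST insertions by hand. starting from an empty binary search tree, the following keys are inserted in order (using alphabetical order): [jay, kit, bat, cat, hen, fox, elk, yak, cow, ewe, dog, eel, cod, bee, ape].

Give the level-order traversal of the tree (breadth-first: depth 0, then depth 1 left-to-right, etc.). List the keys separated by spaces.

Insert jay: tree is empty, so jay becomes the root.
Insert kit: kit > jay → go right. Place as right child of jay.
Insert bat: bat < jay → go left. Place as left child of jay.
Insert cat: cat < jay → go left; cat > bat → go right. Place as right child of bat.
Insert hen: hen < jay → go left; hen > bat → go right; hen > cat → go right. Place as right child of cat.
Insert fox: fox < jay → go left; fox > bat → go right; fox > cat → go right; fox < hen → go left. Place as left child of hen.
Insert elk: elk < jay → go left; elk > bat → go right; elk > cat → go right; elk < hen → go left; elk < fox → go left. Place as left child of fox.
Insert yak: yak > jay → go right; yak > kit → go right. Place as right child of kit.
Insert cow: cow < jay → go left; cow > bat → go right; cow > cat → go right; cow < hen → go left; cow < fox → go left; cow < elk → go left. Place as left child of elk.
Insert ewe: ewe < jay → go left; ewe > bat → go right; ewe > cat → go right; ewe < hen → go left; ewe < fox → go left; ewe > elk → go right. Place as right child of elk.
Insert dog: dog < jay → go left; dog > bat → go right; dog > cat → go right; dog < hen → go left; dog < fox → go left; dog < elk → go left; dog > cow → go right. Place as right child of cow.
Insert eel: eel < jay → go left; eel > bat → go right; eel > cat → go right; eel < hen → go left; eel < fox → go left; eel < elk → go left; eel > cow → go right; eel > dog → go right. Place as right child of dog.
Insert cod: cod < jay → go left; cod > bat → go right; cod > cat → go right; cod < hen → go left; cod < fox → go left; cod < elk → go left; cod < cow → go left. Place as left child of cow.
Insert bee: bee < jay → go left; bee > bat → go right; bee < cat → go left. Place as left child of cat.
Insert ape: ape < jay → go left; ape < bat → go left. Place as left child of bat.

jay bat kit ape cat yak bee hen fox elk cow ewe cod dog eel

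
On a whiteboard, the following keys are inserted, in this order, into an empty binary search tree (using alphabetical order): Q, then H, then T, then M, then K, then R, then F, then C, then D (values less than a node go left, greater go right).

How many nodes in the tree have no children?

Q: root
H: left child of Q (depth 1)
T: right child of Q (depth 1)
M: right child of H (depth 2)
K: left child of M (depth 3)
R: left child of T (depth 2)
F: left child of H (depth 2)
C: left child of F (depth 3)
D: right child of C (depth 4)

Leaves: D, K, R — 3 in total.

3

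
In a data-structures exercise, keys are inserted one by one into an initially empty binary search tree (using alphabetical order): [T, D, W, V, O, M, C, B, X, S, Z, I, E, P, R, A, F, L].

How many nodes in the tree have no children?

6

Insert T: tree is empty, so T becomes the root.
Insert D: D < T → go left. Place as left child of T.
Insert W: W > T → go right. Place as right child of T.
Insert V: V > T → go right; V < W → go left. Place as left child of W.
Insert O: O < T → go left; O > D → go right. Place as right child of D.
Insert M: M < T → go left; M > D → go right; M < O → go left. Place as left child of O.
Insert C: C < T → go left; C < D → go left. Place as left child of D.
Insert B: B < T → go left; B < D → go left; B < C → go left. Place as left child of C.
Insert X: X > T → go right; X > W → go right. Place as right child of W.
Insert S: S < T → go left; S > D → go right; S > O → go right. Place as right child of O.
Insert Z: Z > T → go right; Z > W → go right; Z > X → go right. Place as right child of X.
Insert I: I < T → go left; I > D → go right; I < O → go left; I < M → go left. Place as left child of M.
Insert E: E < T → go left; E > D → go right; E < O → go left; E < M → go left; E < I → go left. Place as left child of I.
Insert P: P < T → go left; P > D → go right; P > O → go right; P < S → go left. Place as left child of S.
Insert R: R < T → go left; R > D → go right; R > O → go right; R < S → go left; R > P → go right. Place as right child of P.
Insert A: A < T → go left; A < D → go left; A < C → go left; A < B → go left. Place as left child of B.
Insert F: F < T → go left; F > D → go right; F < O → go left; F < M → go left; F < I → go left; F > E → go right. Place as right child of E.
Insert L: L < T → go left; L > D → go right; L < O → go left; L < M → go left; L > I → go right. Place as right child of I.

Leaves: A, F, L, R, V, Z — 6 in total.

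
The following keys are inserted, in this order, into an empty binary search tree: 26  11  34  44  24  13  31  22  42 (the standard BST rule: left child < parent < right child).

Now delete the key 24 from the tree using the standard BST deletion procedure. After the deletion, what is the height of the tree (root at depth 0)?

Insert 26: tree is empty, so 26 becomes the root.
Insert 11: 11 < 26 → go left. Place as left child of 26.
Insert 34: 34 > 26 → go right. Place as right child of 26.
Insert 44: 44 > 26 → go right; 44 > 34 → go right. Place as right child of 34.
Insert 24: 24 < 26 → go left; 24 > 11 → go right. Place as right child of 11.
Insert 13: 13 < 26 → go left; 13 > 11 → go right; 13 < 24 → go left. Place as left child of 24.
Insert 31: 31 > 26 → go right; 31 < 34 → go left. Place as left child of 34.
Insert 22: 22 < 26 → go left; 22 > 11 → go right; 22 < 24 → go left; 22 > 13 → go right. Place as right child of 13.
Insert 42: 42 > 26 → go right; 42 > 34 → go right; 42 < 44 → go left. Place as left child of 44.

Delete 24 (at most one child — splice it out).
After deletion, deepest node is 22 at depth 3.

3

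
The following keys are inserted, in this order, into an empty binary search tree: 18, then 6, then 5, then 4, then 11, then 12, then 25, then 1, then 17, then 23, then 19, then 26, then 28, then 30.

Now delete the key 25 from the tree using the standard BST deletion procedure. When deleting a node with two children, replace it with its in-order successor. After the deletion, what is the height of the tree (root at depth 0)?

Insert 18: tree is empty, so 18 becomes the root.
Insert 6: 6 < 18 → go left. Place as left child of 18.
Insert 5: 5 < 18 → go left; 5 < 6 → go left. Place as left child of 6.
Insert 4: 4 < 18 → go left; 4 < 6 → go left; 4 < 5 → go left. Place as left child of 5.
Insert 11: 11 < 18 → go left; 11 > 6 → go right. Place as right child of 6.
Insert 12: 12 < 18 → go left; 12 > 6 → go right; 12 > 11 → go right. Place as right child of 11.
Insert 25: 25 > 18 → go right. Place as right child of 18.
Insert 1: 1 < 18 → go left; 1 < 6 → go left; 1 < 5 → go left; 1 < 4 → go left. Place as left child of 4.
Insert 17: 17 < 18 → go left; 17 > 6 → go right; 17 > 11 → go right; 17 > 12 → go right. Place as right child of 12.
Insert 23: 23 > 18 → go right; 23 < 25 → go left. Place as left child of 25.
Insert 19: 19 > 18 → go right; 19 < 25 → go left; 19 < 23 → go left. Place as left child of 23.
Insert 26: 26 > 18 → go right; 26 > 25 → go right. Place as right child of 25.
Insert 28: 28 > 18 → go right; 28 > 25 → go right; 28 > 26 → go right. Place as right child of 26.
Insert 30: 30 > 18 → go right; 30 > 25 → go right; 30 > 26 → go right; 30 > 28 → go right. Place as right child of 28.

Delete 25 (two children — replace with in-order successor).
After deletion, deepest node is 1 at depth 4.

4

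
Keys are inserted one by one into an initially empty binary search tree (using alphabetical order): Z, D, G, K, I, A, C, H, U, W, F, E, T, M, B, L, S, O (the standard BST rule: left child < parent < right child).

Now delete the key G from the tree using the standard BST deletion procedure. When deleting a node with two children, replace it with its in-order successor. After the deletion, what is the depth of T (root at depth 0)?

Insert Z: tree is empty, so Z becomes the root.
Insert D: D < Z → go left. Place as left child of Z.
Insert G: G < Z → go left; G > D → go right. Place as right child of D.
Insert K: K < Z → go left; K > D → go right; K > G → go right. Place as right child of G.
Insert I: I < Z → go left; I > D → go right; I > G → go right; I < K → go left. Place as left child of K.
Insert A: A < Z → go left; A < D → go left. Place as left child of D.
Insert C: C < Z → go left; C < D → go left; C > A → go right. Place as right child of A.
Insert H: H < Z → go left; H > D → go right; H > G → go right; H < K → go left; H < I → go left. Place as left child of I.
Insert U: U < Z → go left; U > D → go right; U > G → go right; U > K → go right. Place as right child of K.
Insert W: W < Z → go left; W > D → go right; W > G → go right; W > K → go right; W > U → go right. Place as right child of U.
Insert F: F < Z → go left; F > D → go right; F < G → go left. Place as left child of G.
Insert E: E < Z → go left; E > D → go right; E < G → go left; E < F → go left. Place as left child of F.
Insert T: T < Z → go left; T > D → go right; T > G → go right; T > K → go right; T < U → go left. Place as left child of U.
Insert M: M < Z → go left; M > D → go right; M > G → go right; M > K → go right; M < U → go left; M < T → go left. Place as left child of T.
Insert B: B < Z → go left; B < D → go left; B > A → go right; B < C → go left. Place as left child of C.
Insert L: L < Z → go left; L > D → go right; L > G → go right; L > K → go right; L < U → go left; L < T → go left; L < M → go left. Place as left child of M.
Insert S: S < Z → go left; S > D → go right; S > G → go right; S > K → go right; S < U → go left; S < T → go left; S > M → go right. Place as right child of M.
Insert O: O < Z → go left; O > D → go right; O > G → go right; O > K → go right; O < U → go left; O < T → go left; O > M → go right; O < S → go left. Place as left child of S.

Delete G (two children — replace with in-order successor).
After deletion, path to T: Z → D → H → K → U → T.

5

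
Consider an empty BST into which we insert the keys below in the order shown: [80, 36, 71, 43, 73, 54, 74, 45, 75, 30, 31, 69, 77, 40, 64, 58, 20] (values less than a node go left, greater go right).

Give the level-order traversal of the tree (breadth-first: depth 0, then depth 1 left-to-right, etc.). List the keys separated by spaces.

80 36 30 71 20 31 43 73 40 54 74 45 69 75 64 77 58

Resulting structure (node: left, right):
  80: L=36, R=–
  36: L=30, R=71
  71: L=43, R=73
  43: L=40, R=54
  73: L=–, R=74
  54: L=45, R=69
  74: L=–, R=75
  45: L=–, R=–
  75: L=–, R=77
  30: L=20, R=31
  31: L=–, R=–
  69: L=64, R=–
  77: L=–, R=–
  40: L=–, R=–
  64: L=58, R=–
  58: L=–, R=–
  20: L=–, R=–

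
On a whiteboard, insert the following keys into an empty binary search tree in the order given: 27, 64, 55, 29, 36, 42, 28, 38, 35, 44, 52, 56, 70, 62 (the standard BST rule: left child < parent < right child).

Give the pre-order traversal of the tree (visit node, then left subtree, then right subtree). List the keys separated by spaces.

27 64 55 29 28 36 35 42 38 44 52 56 62 70

Insert 27: tree is empty, so 27 becomes the root.
Insert 64: 64 > 27 → go right. Place as right child of 27.
Insert 55: 55 > 27 → go right; 55 < 64 → go left. Place as left child of 64.
Insert 29: 29 > 27 → go right; 29 < 64 → go left; 29 < 55 → go left. Place as left child of 55.
Insert 36: 36 > 27 → go right; 36 < 64 → go left; 36 < 55 → go left; 36 > 29 → go right. Place as right child of 29.
Insert 42: 42 > 27 → go right; 42 < 64 → go left; 42 < 55 → go left; 42 > 29 → go right; 42 > 36 → go right. Place as right child of 36.
Insert 28: 28 > 27 → go right; 28 < 64 → go left; 28 < 55 → go left; 28 < 29 → go left. Place as left child of 29.
Insert 38: 38 > 27 → go right; 38 < 64 → go left; 38 < 55 → go left; 38 > 29 → go right; 38 > 36 → go right; 38 < 42 → go left. Place as left child of 42.
Insert 35: 35 > 27 → go right; 35 < 64 → go left; 35 < 55 → go left; 35 > 29 → go right; 35 < 36 → go left. Place as left child of 36.
Insert 44: 44 > 27 → go right; 44 < 64 → go left; 44 < 55 → go left; 44 > 29 → go right; 44 > 36 → go right; 44 > 42 → go right. Place as right child of 42.
Insert 52: 52 > 27 → go right; 52 < 64 → go left; 52 < 55 → go left; 52 > 29 → go right; 52 > 36 → go right; 52 > 42 → go right; 52 > 44 → go right. Place as right child of 44.
Insert 56: 56 > 27 → go right; 56 < 64 → go left; 56 > 55 → go right. Place as right child of 55.
Insert 70: 70 > 27 → go right; 70 > 64 → go right. Place as right child of 64.
Insert 62: 62 > 27 → go right; 62 < 64 → go left; 62 > 55 → go right; 62 > 56 → go right. Place as right child of 56.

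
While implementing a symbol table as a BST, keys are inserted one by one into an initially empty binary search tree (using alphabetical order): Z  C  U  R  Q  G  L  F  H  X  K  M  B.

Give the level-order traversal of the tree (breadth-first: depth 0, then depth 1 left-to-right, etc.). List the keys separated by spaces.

Z C B U R X Q G F L H M K

Insert Z: tree is empty, so Z becomes the root.
Insert C: C < Z → go left. Place as left child of Z.
Insert U: U < Z → go left; U > C → go right. Place as right child of C.
Insert R: R < Z → go left; R > C → go right; R < U → go left. Place as left child of U.
Insert Q: Q < Z → go left; Q > C → go right; Q < U → go left; Q < R → go left. Place as left child of R.
Insert G: G < Z → go left; G > C → go right; G < U → go left; G < R → go left; G < Q → go left. Place as left child of Q.
Insert L: L < Z → go left; L > C → go right; L < U → go left; L < R → go left; L < Q → go left; L > G → go right. Place as right child of G.
Insert F: F < Z → go left; F > C → go right; F < U → go left; F < R → go left; F < Q → go left; F < G → go left. Place as left child of G.
Insert H: H < Z → go left; H > C → go right; H < U → go left; H < R → go left; H < Q → go left; H > G → go right; H < L → go left. Place as left child of L.
Insert X: X < Z → go left; X > C → go right; X > U → go right. Place as right child of U.
Insert K: K < Z → go left; K > C → go right; K < U → go left; K < R → go left; K < Q → go left; K > G → go right; K < L → go left; K > H → go right. Place as right child of H.
Insert M: M < Z → go left; M > C → go right; M < U → go left; M < R → go left; M < Q → go left; M > G → go right; M > L → go right. Place as right child of L.
Insert B: B < Z → go left; B < C → go left. Place as left child of C.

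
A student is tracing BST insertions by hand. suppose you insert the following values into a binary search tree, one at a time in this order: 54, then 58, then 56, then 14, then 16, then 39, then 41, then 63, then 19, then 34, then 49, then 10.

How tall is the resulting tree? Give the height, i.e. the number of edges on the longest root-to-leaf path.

5

Insert 54: tree is empty, so 54 becomes the root.
Insert 58: 58 > 54 → go right. Place as right child of 54.
Insert 56: 56 > 54 → go right; 56 < 58 → go left. Place as left child of 58.
Insert 14: 14 < 54 → go left. Place as left child of 54.
Insert 16: 16 < 54 → go left; 16 > 14 → go right. Place as right child of 14.
Insert 39: 39 < 54 → go left; 39 > 14 → go right; 39 > 16 → go right. Place as right child of 16.
Insert 41: 41 < 54 → go left; 41 > 14 → go right; 41 > 16 → go right; 41 > 39 → go right. Place as right child of 39.
Insert 63: 63 > 54 → go right; 63 > 58 → go right. Place as right child of 58.
Insert 19: 19 < 54 → go left; 19 > 14 → go right; 19 > 16 → go right; 19 < 39 → go left. Place as left child of 39.
Insert 34: 34 < 54 → go left; 34 > 14 → go right; 34 > 16 → go right; 34 < 39 → go left; 34 > 19 → go right. Place as right child of 19.
Insert 49: 49 < 54 → go left; 49 > 14 → go right; 49 > 16 → go right; 49 > 39 → go right; 49 > 41 → go right. Place as right child of 41.
Insert 10: 10 < 54 → go left; 10 < 14 → go left. Place as left child of 14.

The deepest node is 34 at depth 5.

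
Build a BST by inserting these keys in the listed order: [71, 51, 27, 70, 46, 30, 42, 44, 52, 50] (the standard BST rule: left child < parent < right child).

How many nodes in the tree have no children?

3

Resulting structure (node: left, right):
  71: L=51, R=–
  51: L=27, R=70
  27: L=–, R=46
  70: L=52, R=–
  46: L=30, R=50
  30: L=–, R=42
  42: L=–, R=44
  44: L=–, R=–
  52: L=–, R=–
  50: L=–, R=–

Leaves: 44, 50, 52 — 3 in total.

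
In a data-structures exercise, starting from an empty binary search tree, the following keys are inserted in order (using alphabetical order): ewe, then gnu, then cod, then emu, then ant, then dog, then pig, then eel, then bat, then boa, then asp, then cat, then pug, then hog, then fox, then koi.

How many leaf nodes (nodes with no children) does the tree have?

ewe: root
gnu: right child of ewe (depth 1)
cod: left child of ewe (depth 1)
emu: right child of cod (depth 2)
ant: left child of cod (depth 2)
dog: left child of emu (depth 3)
pig: right child of gnu (depth 2)
eel: right child of dog (depth 4)
bat: right child of ant (depth 3)
boa: right child of bat (depth 4)
asp: left child of bat (depth 4)
cat: right child of boa (depth 5)
pug: right child of pig (depth 3)
hog: left child of pig (depth 3)
fox: left child of gnu (depth 2)
koi: right child of hog (depth 4)

Leaves: asp, cat, eel, fox, koi, pug — 6 in total.

6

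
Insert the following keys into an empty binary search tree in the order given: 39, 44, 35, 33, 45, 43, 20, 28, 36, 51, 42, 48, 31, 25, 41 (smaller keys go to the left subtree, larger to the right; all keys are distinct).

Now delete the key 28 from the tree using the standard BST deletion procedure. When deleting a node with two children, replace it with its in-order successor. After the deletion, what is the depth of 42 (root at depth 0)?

Resulting structure (node: left, right):
  39: L=35, R=44
  44: L=43, R=45
  35: L=33, R=36
  33: L=20, R=–
  45: L=–, R=51
  43: L=42, R=–
  20: L=–, R=28
  28: L=25, R=31
  36: L=–, R=–
  51: L=48, R=–
  42: L=41, R=–
  48: L=–, R=–
  31: L=–, R=–
  25: L=–, R=–
  41: L=–, R=–

Delete 28 (two children — replace with in-order successor).
After deletion, path to 42: 39 → 44 → 43 → 42.

3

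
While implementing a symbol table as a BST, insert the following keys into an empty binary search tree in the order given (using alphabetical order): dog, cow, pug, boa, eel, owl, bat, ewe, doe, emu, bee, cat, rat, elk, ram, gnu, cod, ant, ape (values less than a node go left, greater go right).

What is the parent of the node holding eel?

Insert dog: tree is empty, so dog becomes the root.
Insert cow: cow < dog → go left. Place as left child of dog.
Insert pug: pug > dog → go right. Place as right child of dog.
Insert boa: boa < dog → go left; boa < cow → go left. Place as left child of cow.
Insert eel: eel > dog → go right; eel < pug → go left. Place as left child of pug.
Insert owl: owl > dog → go right; owl < pug → go left; owl > eel → go right. Place as right child of eel.
Insert bat: bat < dog → go left; bat < cow → go left; bat < boa → go left. Place as left child of boa.
Insert ewe: ewe > dog → go right; ewe < pug → go left; ewe > eel → go right; ewe < owl → go left. Place as left child of owl.
Insert doe: doe < dog → go left; doe > cow → go right. Place as right child of cow.
Insert emu: emu > dog → go right; emu < pug → go left; emu > eel → go right; emu < owl → go left; emu < ewe → go left. Place as left child of ewe.
Insert bee: bee < dog → go left; bee < cow → go left; bee < boa → go left; bee > bat → go right. Place as right child of bat.
Insert cat: cat < dog → go left; cat < cow → go left; cat > boa → go right. Place as right child of boa.
Insert rat: rat > dog → go right; rat > pug → go right. Place as right child of pug.
Insert elk: elk > dog → go right; elk < pug → go left; elk > eel → go right; elk < owl → go left; elk < ewe → go left; elk < emu → go left. Place as left child of emu.
Insert ram: ram > dog → go right; ram > pug → go right; ram < rat → go left. Place as left child of rat.
Insert gnu: gnu > dog → go right; gnu < pug → go left; gnu > eel → go right; gnu < owl → go left; gnu > ewe → go right. Place as right child of ewe.
Insert cod: cod < dog → go left; cod < cow → go left; cod > boa → go right; cod > cat → go right. Place as right child of cat.
Insert ant: ant < dog → go left; ant < cow → go left; ant < boa → go left; ant < bat → go left. Place as left child of bat.
Insert ape: ape < dog → go left; ape < cow → go left; ape < boa → go left; ape < bat → go left; ape > ant → go right. Place as right child of ant.

pug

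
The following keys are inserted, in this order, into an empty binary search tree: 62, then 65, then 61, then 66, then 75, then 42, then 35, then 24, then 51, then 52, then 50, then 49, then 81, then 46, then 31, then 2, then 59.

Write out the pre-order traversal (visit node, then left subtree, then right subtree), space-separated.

62 61 42 35 24 2 31 51 50 49 46 52 59 65 66 75 81

Insert 62: tree is empty, so 62 becomes the root.
Insert 65: 65 > 62 → go right. Place as right child of 62.
Insert 61: 61 < 62 → go left. Place as left child of 62.
Insert 66: 66 > 62 → go right; 66 > 65 → go right. Place as right child of 65.
Insert 75: 75 > 62 → go right; 75 > 65 → go right; 75 > 66 → go right. Place as right child of 66.
Insert 42: 42 < 62 → go left; 42 < 61 → go left. Place as left child of 61.
Insert 35: 35 < 62 → go left; 35 < 61 → go left; 35 < 42 → go left. Place as left child of 42.
Insert 24: 24 < 62 → go left; 24 < 61 → go left; 24 < 42 → go left; 24 < 35 → go left. Place as left child of 35.
Insert 51: 51 < 62 → go left; 51 < 61 → go left; 51 > 42 → go right. Place as right child of 42.
Insert 52: 52 < 62 → go left; 52 < 61 → go left; 52 > 42 → go right; 52 > 51 → go right. Place as right child of 51.
Insert 50: 50 < 62 → go left; 50 < 61 → go left; 50 > 42 → go right; 50 < 51 → go left. Place as left child of 51.
Insert 49: 49 < 62 → go left; 49 < 61 → go left; 49 > 42 → go right; 49 < 51 → go left; 49 < 50 → go left. Place as left child of 50.
Insert 81: 81 > 62 → go right; 81 > 65 → go right; 81 > 66 → go right; 81 > 75 → go right. Place as right child of 75.
Insert 46: 46 < 62 → go left; 46 < 61 → go left; 46 > 42 → go right; 46 < 51 → go left; 46 < 50 → go left; 46 < 49 → go left. Place as left child of 49.
Insert 31: 31 < 62 → go left; 31 < 61 → go left; 31 < 42 → go left; 31 < 35 → go left; 31 > 24 → go right. Place as right child of 24.
Insert 2: 2 < 62 → go left; 2 < 61 → go left; 2 < 42 → go left; 2 < 35 → go left; 2 < 24 → go left. Place as left child of 24.
Insert 59: 59 < 62 → go left; 59 < 61 → go left; 59 > 42 → go right; 59 > 51 → go right; 59 > 52 → go right. Place as right child of 52.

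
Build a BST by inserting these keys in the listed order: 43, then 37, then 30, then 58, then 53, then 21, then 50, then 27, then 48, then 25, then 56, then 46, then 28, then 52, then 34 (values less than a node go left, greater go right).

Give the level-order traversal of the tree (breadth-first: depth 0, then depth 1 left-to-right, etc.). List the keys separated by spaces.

43: root
37: left child of 43 (depth 1)
30: left child of 37 (depth 2)
58: right child of 43 (depth 1)
53: left child of 58 (depth 2)
21: left child of 30 (depth 3)
50: left child of 53 (depth 3)
27: right child of 21 (depth 4)
48: left child of 50 (depth 4)
25: left child of 27 (depth 5)
56: right child of 53 (depth 3)
46: left child of 48 (depth 5)
28: right child of 27 (depth 5)
52: right child of 50 (depth 4)
34: right child of 30 (depth 3)

43 37 58 30 53 21 34 50 56 27 48 52 25 28 46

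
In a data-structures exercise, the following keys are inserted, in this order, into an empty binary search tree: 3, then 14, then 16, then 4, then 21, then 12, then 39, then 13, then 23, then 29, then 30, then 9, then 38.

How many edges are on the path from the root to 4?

2

Resulting structure (node: left, right):
  3: L=–, R=14
  14: L=4, R=16
  16: L=–, R=21
  4: L=–, R=12
  21: L=–, R=39
  12: L=9, R=13
  39: L=23, R=–
  13: L=–, R=–
  23: L=–, R=29
  29: L=–, R=30
  30: L=–, R=38
  9: L=–, R=–
  38: L=–, R=–

Path to 4: 3 → 14 → 4, which is 2 edges.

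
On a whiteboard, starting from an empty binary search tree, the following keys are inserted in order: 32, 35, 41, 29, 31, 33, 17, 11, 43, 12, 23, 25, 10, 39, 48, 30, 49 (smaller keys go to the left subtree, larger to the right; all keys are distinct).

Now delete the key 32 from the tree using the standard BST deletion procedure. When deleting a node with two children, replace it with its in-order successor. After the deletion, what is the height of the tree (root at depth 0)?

Insert 32: tree is empty, so 32 becomes the root.
Insert 35: 35 > 32 → go right. Place as right child of 32.
Insert 41: 41 > 32 → go right; 41 > 35 → go right. Place as right child of 35.
Insert 29: 29 < 32 → go left. Place as left child of 32.
Insert 31: 31 < 32 → go left; 31 > 29 → go right. Place as right child of 29.
Insert 33: 33 > 32 → go right; 33 < 35 → go left. Place as left child of 35.
Insert 17: 17 < 32 → go left; 17 < 29 → go left. Place as left child of 29.
Insert 11: 11 < 32 → go left; 11 < 29 → go left; 11 < 17 → go left. Place as left child of 17.
Insert 43: 43 > 32 → go right; 43 > 35 → go right; 43 > 41 → go right. Place as right child of 41.
Insert 12: 12 < 32 → go left; 12 < 29 → go left; 12 < 17 → go left; 12 > 11 → go right. Place as right child of 11.
Insert 23: 23 < 32 → go left; 23 < 29 → go left; 23 > 17 → go right. Place as right child of 17.
Insert 25: 25 < 32 → go left; 25 < 29 → go left; 25 > 17 → go right; 25 > 23 → go right. Place as right child of 23.
Insert 10: 10 < 32 → go left; 10 < 29 → go left; 10 < 17 → go left; 10 < 11 → go left. Place as left child of 11.
Insert 39: 39 > 32 → go right; 39 > 35 → go right; 39 < 41 → go left. Place as left child of 41.
Insert 48: 48 > 32 → go right; 48 > 35 → go right; 48 > 41 → go right; 48 > 43 → go right. Place as right child of 43.
Insert 30: 30 < 32 → go left; 30 > 29 → go right; 30 < 31 → go left. Place as left child of 31.
Insert 49: 49 > 32 → go right; 49 > 35 → go right; 49 > 41 → go right; 49 > 43 → go right; 49 > 48 → go right. Place as right child of 48.

Delete 32 (two children — replace with in-order successor).
After deletion, deepest node is 49 at depth 5.

5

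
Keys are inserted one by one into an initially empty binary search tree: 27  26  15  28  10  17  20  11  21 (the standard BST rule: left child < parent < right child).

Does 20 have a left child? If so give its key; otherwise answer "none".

none

Resulting structure (node: left, right):
  27: L=26, R=28
  26: L=15, R=–
  15: L=10, R=17
  28: L=–, R=–
  10: L=–, R=11
  17: L=–, R=20
  20: L=–, R=21
  11: L=–, R=–
  21: L=–, R=–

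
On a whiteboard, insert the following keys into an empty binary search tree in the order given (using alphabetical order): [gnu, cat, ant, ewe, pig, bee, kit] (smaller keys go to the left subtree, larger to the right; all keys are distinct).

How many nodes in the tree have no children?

3

gnu: root
cat: left child of gnu (depth 1)
ant: left child of cat (depth 2)
ewe: right child of cat (depth 2)
pig: right child of gnu (depth 1)
bee: right child of ant (depth 3)
kit: left child of pig (depth 2)

Leaves: bee, ewe, kit — 3 in total.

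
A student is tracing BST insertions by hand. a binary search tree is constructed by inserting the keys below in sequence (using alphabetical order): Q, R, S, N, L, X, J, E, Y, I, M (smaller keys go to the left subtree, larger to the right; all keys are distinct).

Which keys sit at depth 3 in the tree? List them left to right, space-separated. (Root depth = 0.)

J M X

Insert Q: tree is empty, so Q becomes the root.
Insert R: R > Q → go right. Place as right child of Q.
Insert S: S > Q → go right; S > R → go right. Place as right child of R.
Insert N: N < Q → go left. Place as left child of Q.
Insert L: L < Q → go left; L < N → go left. Place as left child of N.
Insert X: X > Q → go right; X > R → go right; X > S → go right. Place as right child of S.
Insert J: J < Q → go left; J < N → go left; J < L → go left. Place as left child of L.
Insert E: E < Q → go left; E < N → go left; E < L → go left; E < J → go left. Place as left child of J.
Insert Y: Y > Q → go right; Y > R → go right; Y > S → go right; Y > X → go right. Place as right child of X.
Insert I: I < Q → go left; I < N → go left; I < L → go left; I < J → go left; I > E → go right. Place as right child of E.
Insert M: M < Q → go left; M < N → go left; M > L → go right. Place as right child of L.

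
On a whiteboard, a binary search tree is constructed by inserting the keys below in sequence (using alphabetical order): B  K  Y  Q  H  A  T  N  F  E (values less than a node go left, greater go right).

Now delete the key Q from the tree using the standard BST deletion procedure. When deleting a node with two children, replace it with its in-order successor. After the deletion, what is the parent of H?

K

B: root
K: right child of B (depth 1)
Y: right child of K (depth 2)
Q: left child of Y (depth 3)
H: left child of K (depth 2)
A: left child of B (depth 1)
T: right child of Q (depth 4)
N: left child of Q (depth 4)
F: left child of H (depth 3)
E: left child of F (depth 4)

Delete Q (two children — replace with in-order successor).
After deletion, H's parent is K.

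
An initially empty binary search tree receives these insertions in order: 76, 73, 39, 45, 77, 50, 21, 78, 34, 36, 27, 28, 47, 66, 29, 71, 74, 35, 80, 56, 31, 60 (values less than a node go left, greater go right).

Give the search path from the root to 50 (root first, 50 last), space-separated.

Insert 76: tree is empty, so 76 becomes the root.
Insert 73: 73 < 76 → go left. Place as left child of 76.
Insert 39: 39 < 76 → go left; 39 < 73 → go left. Place as left child of 73.
Insert 45: 45 < 76 → go left; 45 < 73 → go left; 45 > 39 → go right. Place as right child of 39.
Insert 77: 77 > 76 → go right. Place as right child of 76.
Insert 50: 50 < 76 → go left; 50 < 73 → go left; 50 > 39 → go right; 50 > 45 → go right. Place as right child of 45.
Insert 21: 21 < 76 → go left; 21 < 73 → go left; 21 < 39 → go left. Place as left child of 39.
Insert 78: 78 > 76 → go right; 78 > 77 → go right. Place as right child of 77.
Insert 34: 34 < 76 → go left; 34 < 73 → go left; 34 < 39 → go left; 34 > 21 → go right. Place as right child of 21.
Insert 36: 36 < 76 → go left; 36 < 73 → go left; 36 < 39 → go left; 36 > 21 → go right; 36 > 34 → go right. Place as right child of 34.
Insert 27: 27 < 76 → go left; 27 < 73 → go left; 27 < 39 → go left; 27 > 21 → go right; 27 < 34 → go left. Place as left child of 34.
Insert 28: 28 < 76 → go left; 28 < 73 → go left; 28 < 39 → go left; 28 > 21 → go right; 28 < 34 → go left; 28 > 27 → go right. Place as right child of 27.
Insert 47: 47 < 76 → go left; 47 < 73 → go left; 47 > 39 → go right; 47 > 45 → go right; 47 < 50 → go left. Place as left child of 50.
Insert 66: 66 < 76 → go left; 66 < 73 → go left; 66 > 39 → go right; 66 > 45 → go right; 66 > 50 → go right. Place as right child of 50.
Insert 29: 29 < 76 → go left; 29 < 73 → go left; 29 < 39 → go left; 29 > 21 → go right; 29 < 34 → go left; 29 > 27 → go right; 29 > 28 → go right. Place as right child of 28.
Insert 71: 71 < 76 → go left; 71 < 73 → go left; 71 > 39 → go right; 71 > 45 → go right; 71 > 50 → go right; 71 > 66 → go right. Place as right child of 66.
Insert 74: 74 < 76 → go left; 74 > 73 → go right. Place as right child of 73.
Insert 35: 35 < 76 → go left; 35 < 73 → go left; 35 < 39 → go left; 35 > 21 → go right; 35 > 34 → go right; 35 < 36 → go left. Place as left child of 36.
Insert 80: 80 > 76 → go right; 80 > 77 → go right; 80 > 78 → go right. Place as right child of 78.
Insert 56: 56 < 76 → go left; 56 < 73 → go left; 56 > 39 → go right; 56 > 45 → go right; 56 > 50 → go right; 56 < 66 → go left. Place as left child of 66.
Insert 31: 31 < 76 → go left; 31 < 73 → go left; 31 < 39 → go left; 31 > 21 → go right; 31 < 34 → go left; 31 > 27 → go right; 31 > 28 → go right; 31 > 29 → go right. Place as right child of 29.
Insert 60: 60 < 76 → go left; 60 < 73 → go left; 60 > 39 → go right; 60 > 45 → go right; 60 > 50 → go right; 60 < 66 → go left; 60 > 56 → go right. Place as right child of 56.

76 73 39 45 50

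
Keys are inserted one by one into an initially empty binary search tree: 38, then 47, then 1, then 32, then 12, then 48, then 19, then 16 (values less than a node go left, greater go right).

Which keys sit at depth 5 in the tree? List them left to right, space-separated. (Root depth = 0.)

16

38: root
47: right child of 38 (depth 1)
1: left child of 38 (depth 1)
32: right child of 1 (depth 2)
12: left child of 32 (depth 3)
48: right child of 47 (depth 2)
19: right child of 12 (depth 4)
16: left child of 19 (depth 5)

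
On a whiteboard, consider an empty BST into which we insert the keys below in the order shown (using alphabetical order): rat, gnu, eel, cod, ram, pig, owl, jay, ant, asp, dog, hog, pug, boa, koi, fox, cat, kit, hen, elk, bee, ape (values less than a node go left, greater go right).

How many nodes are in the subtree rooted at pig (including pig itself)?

8

rat: root
gnu: left child of rat (depth 1)
eel: left child of gnu (depth 2)
cod: left child of eel (depth 3)
ram: right child of gnu (depth 2)
pig: left child of ram (depth 3)
owl: left child of pig (depth 4)
jay: left child of owl (depth 5)
ant: left child of cod (depth 4)
asp: right child of ant (depth 5)
dog: right child of cod (depth 4)
hog: left child of jay (depth 6)
pug: right child of pig (depth 4)
boa: right child of asp (depth 6)
koi: right child of jay (depth 6)
fox: right child of eel (depth 3)
cat: right child of boa (depth 7)
kit: left child of koi (depth 7)
hen: left child of hog (depth 7)
elk: left child of fox (depth 4)
bee: left child of boa (depth 7)
ape: left child of asp (depth 6)

Subtree rooted at pig contains: pig, owl, jay, hog, hen, koi, kit, pug — 8 nodes.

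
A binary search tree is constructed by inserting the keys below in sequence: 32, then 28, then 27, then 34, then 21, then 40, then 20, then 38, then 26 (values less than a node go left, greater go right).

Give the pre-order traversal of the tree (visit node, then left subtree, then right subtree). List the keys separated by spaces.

32: root
28: left child of 32 (depth 1)
27: left child of 28 (depth 2)
34: right child of 32 (depth 1)
21: left child of 27 (depth 3)
40: right child of 34 (depth 2)
20: left child of 21 (depth 4)
38: left child of 40 (depth 3)
26: right child of 21 (depth 4)

32 28 27 21 20 26 34 40 38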